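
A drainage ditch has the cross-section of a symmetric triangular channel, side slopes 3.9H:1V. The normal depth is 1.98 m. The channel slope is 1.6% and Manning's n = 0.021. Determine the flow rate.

Q = 89.6 m³/s

For a triangular section with side slope z = 3.9: A = zy² = 3.9×1.98² = 15.29 m²; P = 2y√(1+z²) = 2×1.98×4.026 = 15.94 m.
Hydraulic radius R = A/P = 15.29/15.94 = 0.959 m.
Manning's equation: Q = (1/n) A R^(2/3) S^(1/2) = (1/0.021) × 15.29 × 0.959^(2/3) × 0.016^(1/2) = 89.6 m³/s.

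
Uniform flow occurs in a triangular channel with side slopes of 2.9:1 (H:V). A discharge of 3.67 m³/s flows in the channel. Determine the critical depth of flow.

y_c = 0.799 m

At critical depth, Q² T / (g A³) = 1, i.e. A³/T = Q²/g = 3.67²/9.81 = 1.373.
Trying y = 0.706 m: A³/T = 0.7375 — low.
Trying y = 0.884 m: A³/T = 2.27 — high.
Trying y = 0.799 m: A³/T = 1.369 — matches.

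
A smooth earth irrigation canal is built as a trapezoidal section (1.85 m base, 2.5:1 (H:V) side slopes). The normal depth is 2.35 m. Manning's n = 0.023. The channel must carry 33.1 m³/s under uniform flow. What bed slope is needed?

With bottom width b = 1.85 m and side slope z = 2.5: A = (b + zy)y = (1.85 + 2.5×2.35)×2.35 = 18.15 m²; P = b + 2y√(1+z²) = 1.85 + 2×2.35×2.693 = 14.51 m.
Hydraulic radius R = A/P = 18.15/14.51 = 1.252 m.
From Manning's equation, S = [nQ / (1 A R^(2/3))]² = [0.023 × 33.1 / (1 × 18.15 × 1.252^(2/3))]² = 0.0013.

S = 0.0013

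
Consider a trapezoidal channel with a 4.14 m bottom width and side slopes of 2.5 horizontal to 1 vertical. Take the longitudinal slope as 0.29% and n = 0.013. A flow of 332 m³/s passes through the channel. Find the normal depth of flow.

y_n = 3.7 m

Manning's equation rearranged: A R^(2/3) = nQ / (1·√S) = 0.013 × 332 / (√0.0029) = 80.15.
Trying y = 3.25 m: A R^(2/3) = 59.89 — short.
Trying y = 4.36 m: A R^(2/3) = 116.7 — over.
Trying y = 3.7 m: A R^(2/3) = 80.18 — matches.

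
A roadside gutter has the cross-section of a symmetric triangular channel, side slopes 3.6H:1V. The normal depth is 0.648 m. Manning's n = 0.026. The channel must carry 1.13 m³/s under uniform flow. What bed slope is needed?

For a triangular section with side slope z = 3.6: A = zy² = 3.6×0.648² = 1.512 m²; P = 2y√(1+z²) = 2×0.648×3.736 = 4.842 m.
Hydraulic radius R = A/P = 1.512/4.842 = 0.3122 m.
From Manning's equation, S = [nQ / (1 A R^(2/3))]² = [0.026 × 1.13 / (1 × 1.512 × 0.3122^(2/3))]² = 0.00178.

S = 0.00178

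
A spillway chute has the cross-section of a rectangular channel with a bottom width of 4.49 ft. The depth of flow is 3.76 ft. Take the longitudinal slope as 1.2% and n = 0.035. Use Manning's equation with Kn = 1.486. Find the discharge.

Flow area A = b·y = 4.49 × 3.76 = 16.88 ft². Wetted perimeter P = b + 2y = 4.49 + 2×3.76 = 12.01 ft.
Hydraulic radius R = A/P = 16.88/12.01 = 1.406 ft.
Manning's equation: Q = (1.486/n) A R^(2/3) S^(1/2) = (1.486/0.035) × 16.88 × 1.406^(2/3) × 0.012^(1/2) = 98.5 ft³/s.

Q = 98.5 ft³/s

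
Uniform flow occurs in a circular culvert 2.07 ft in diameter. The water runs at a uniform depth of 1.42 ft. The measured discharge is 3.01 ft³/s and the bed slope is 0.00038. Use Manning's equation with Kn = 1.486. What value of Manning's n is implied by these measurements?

For a circular section of diameter D = 2.07 ft at depth y = 1.42 ft, the central angle is θ = 2 arccos(1 − 2y/D) = 3.904 rad. Then A = (D²/8)(θ − sin θ) = 2.461 ft² and P = Dθ/2 = 4.041 ft.
Hydraulic radius R = A/P = 2.461/4.041 = 0.609 ft.
Rearranging Manning's equation: n = (1.486/Q) A R^(2/3) S^(1/2) = (1.486/3.01) × 2.461 × 0.609^(2/3) × √0.00038 = 0.017.

n = 0.017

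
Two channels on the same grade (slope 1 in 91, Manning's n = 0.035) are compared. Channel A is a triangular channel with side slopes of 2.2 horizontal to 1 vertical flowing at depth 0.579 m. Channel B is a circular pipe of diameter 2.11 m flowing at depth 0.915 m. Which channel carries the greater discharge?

channel B

Channel A: For a triangular section with side slope z = 2.2: A = zy² = 2.2×0.579² = 0.7375 m²; P = 2y√(1+z²) = 2×0.579×2.417 = 2.798 m. Hydraulic radius R = A/P = 0.7375/2.798 = 0.2636 m. Q_A = (1/0.035)·0.7375·0.2636^(2/3)·√0.01099 = 0.908 m³/s.
Channel B: For a circular section of diameter D = 2.11 m at depth y = 0.915 m, the central angle is θ = 2 arccos(1 − 2y/D) = 2.875 rad. Then A = (D²/8)(θ − sin θ) = 1.454 m² and P = Dθ/2 = 3.034 m. Hydraulic radius R = A/P = 1.454/3.034 = 0.4792 m. Q_B = (1/0.035)·1.454·0.4792^(2/3)·√0.01099 = 2.667 m³/s.
Q_A = 0.908 m³/s vs Q_B = 2.667 m³/s, so channel B carries more.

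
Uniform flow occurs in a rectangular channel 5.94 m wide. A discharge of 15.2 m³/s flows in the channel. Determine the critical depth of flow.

y_c = 0.874 m

For a rectangular channel, critical depth y_c = (q²/g)^(1/3) where q = Q/b = 15.2/5.94 = 2.559 m²/s.
So y_c = (2.559²/9.81)^(1/3) = 0.874 m.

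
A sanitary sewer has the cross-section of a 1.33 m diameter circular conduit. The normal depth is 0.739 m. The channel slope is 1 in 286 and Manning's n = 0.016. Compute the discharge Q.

Q = 1.47 m³/s

For a circular section of diameter D = 1.33 m at depth y = 0.739 m, the central angle is θ = 2 arccos(1 − 2y/D) = 3.365 rad. Then A = (D²/8)(θ − sin θ) = 0.7929 m² and P = Dθ/2 = 2.237 m.
Hydraulic radius R = A/P = 0.7929/2.237 = 0.3544 m.
Manning's equation: Q = (1/n) A R^(2/3) S^(1/2) = (1/0.016) × 0.7929 × 0.3544^(2/3) × 0.003497^(1/2) = 1.47 m³/s.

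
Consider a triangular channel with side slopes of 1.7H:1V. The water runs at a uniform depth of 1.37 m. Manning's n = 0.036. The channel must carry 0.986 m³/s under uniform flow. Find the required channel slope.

S = 0.00025

For a triangular section with side slope z = 1.7: A = zy² = 1.7×1.37² = 3.191 m²; P = 2y√(1+z²) = 2×1.37×1.972 = 5.404 m.
Hydraulic radius R = A/P = 3.191/5.404 = 0.5904 m.
From Manning's equation, S = [nQ / (1 A R^(2/3))]² = [0.036 × 0.986 / (1 × 3.191 × 0.5904^(2/3))]² = 0.00025.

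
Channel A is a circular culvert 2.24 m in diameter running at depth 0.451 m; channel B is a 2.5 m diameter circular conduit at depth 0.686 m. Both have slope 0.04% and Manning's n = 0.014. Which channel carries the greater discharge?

channel B

Channel A: For a circular section of diameter D = 2.24 m at depth y = 0.451 m, the central angle is θ = 2 arccos(1 − 2y/D) = 1.861 rad. Then A = (D²/8)(θ − sin θ) = 0.5665 m² and P = Dθ/2 = 2.085 m. Hydraulic radius R = A/P = 0.5665/2.085 = 0.2717 m. Q_A = (1/0.014)·0.5665·0.2717^(2/3)·√0.0004 = 0.3395 m³/s.
Channel B: For a circular section of diameter D = 2.5 m at depth y = 0.686 m, the central angle is θ = 2 arccos(1 − 2y/D) = 2.205 rad. Then A = (D²/8)(θ − sin θ) = 1.094 m² and P = Dθ/2 = 2.757 m. Hydraulic radius R = A/P = 1.094/2.757 = 0.3968 m. Q_B = (1/0.014)·1.094·0.3968^(2/3)·√0.0004 = 0.8437 m³/s.
Q_A = 0.3395 m³/s vs Q_B = 0.8437 m³/s, so channel B carries more.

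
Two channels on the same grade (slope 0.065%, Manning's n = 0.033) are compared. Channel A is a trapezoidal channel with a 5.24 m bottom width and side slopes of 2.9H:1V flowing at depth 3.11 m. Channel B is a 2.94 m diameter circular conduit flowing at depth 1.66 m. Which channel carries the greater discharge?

Channel A: With bottom width b = 5.24 m and side slope z = 2.9: A = (b + zy)y = (5.24 + 2.9×3.11)×3.11 = 44.35 m²; P = b + 2y√(1+z²) = 5.24 + 2×3.11×3.068 = 24.32 m. Hydraulic radius R = A/P = 44.35/24.32 = 1.823 m. Q_A = (1/0.033)·44.35·1.823^(2/3)·√0.00065 = 51.13 m³/s.
Channel B: For a circular section of diameter D = 2.94 m at depth y = 1.66 m, the central angle is θ = 2 arccos(1 − 2y/D) = 3.401 rad. Then A = (D²/8)(θ − sin θ) = 3.951 m² and P = Dθ/2 = 4.999 m. Hydraulic radius R = A/P = 3.951/4.999 = 0.7904 m. Q_B = (1/0.033)·3.951·0.7904^(2/3)·√0.00065 = 2.61 m³/s.
Q_A = 51.13 m³/s vs Q_B = 2.61 m³/s, so channel A carries more.

channel A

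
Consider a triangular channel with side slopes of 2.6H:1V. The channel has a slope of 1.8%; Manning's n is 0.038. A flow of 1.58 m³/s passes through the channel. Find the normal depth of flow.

y_n = 0.625 m

Manning's equation rearranged: A R^(2/3) = nQ / (1·√S) = 0.038 × 1.58 / (√0.018) = 0.4475.
Try y = 0.766 m: A R^(2/3) = 0.7684 — high.
Try y = 0.466 m: A R^(2/3) = 0.2042 — low.
Try y = 0.625 m: A R^(2/3) = 0.4467 — close enough.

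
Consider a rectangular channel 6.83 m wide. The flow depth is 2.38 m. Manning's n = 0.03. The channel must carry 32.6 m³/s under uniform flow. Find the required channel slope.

S = 0.00231

Flow area A = b·y = 6.83 × 2.38 = 16.26 m². Wetted perimeter P = b + 2y = 6.83 + 2×2.38 = 11.59 m.
Hydraulic radius R = A/P = 16.26/11.59 = 1.403 m.
From Manning's equation, S = [nQ / (1 A R^(2/3))]² = [0.03 × 32.6 / (1 × 16.26 × 1.403^(2/3))]² = 0.00231.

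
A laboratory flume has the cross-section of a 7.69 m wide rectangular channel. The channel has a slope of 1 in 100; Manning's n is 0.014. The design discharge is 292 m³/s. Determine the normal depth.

y_n = 3.54 m

Manning's equation rearranged: A R^(2/3) = nQ / (1·√S) = 0.014 × 292 / (√0.01) = 40.88.
Try y = 2.6 m: A R^(2/3) = 26.79 — short.
Try y = 3.54 m: A R^(2/3) = 40.92 — matches.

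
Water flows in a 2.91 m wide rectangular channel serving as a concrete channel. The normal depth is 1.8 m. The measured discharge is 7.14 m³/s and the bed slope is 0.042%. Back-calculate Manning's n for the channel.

Flow area A = b·y = 2.91 × 1.8 = 5.238 m². Wetted perimeter P = b + 2y = 2.91 + 2×1.8 = 6.51 m.
Hydraulic radius R = A/P = 5.238/6.51 = 0.8046 m.
Rearranging Manning's equation: n = (1/Q) A R^(2/3) S^(1/2) = (1/7.14) × 5.238 × 0.8046^(2/3) × √0.00042 = 0.013.

n = 0.013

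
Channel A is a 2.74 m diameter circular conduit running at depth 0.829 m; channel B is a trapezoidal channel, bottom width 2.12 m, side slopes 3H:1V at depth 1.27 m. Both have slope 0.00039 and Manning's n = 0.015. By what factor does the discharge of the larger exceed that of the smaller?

Channel A: For a circular section of diameter D = 2.74 m at depth y = 0.829 m, the central angle is θ = 2 arccos(1 − 2y/D) = 2.33 rad. Then A = (D²/8)(θ − sin θ) = 1.505 m² and P = Dθ/2 = 3.192 m. Hydraulic radius R = A/P = 1.505/3.192 = 0.4717 m. Q_A = (1/0.015)·1.505·0.4717^(2/3)·√0.00039 = 1.201 m³/s.
Channel B: With bottom width b = 2.12 m and side slope z = 3: A = (b + zy)y = (2.12 + 3×1.27)×1.27 = 7.531 m²; P = b + 2y√(1+z²) = 2.12 + 2×1.27×3.162 = 10.15 m. Hydraulic radius R = A/P = 7.531/10.15 = 0.7418 m. Q_B = (1/0.015)·7.531·0.7418^(2/3)·√0.00039 = 8.125 m³/s.
The larger discharge is 8.125 m³/s and the smaller is 1.201 m³/s; the ratio is 6.77.

6.77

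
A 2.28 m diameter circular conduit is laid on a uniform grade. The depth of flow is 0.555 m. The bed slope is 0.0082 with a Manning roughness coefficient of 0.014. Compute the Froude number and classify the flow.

supercritical

For a circular section of diameter D = 2.28 m at depth y = 0.555 m, the central angle is θ = 2 arccos(1 − 2y/D) = 2.064 rad. Then A = (D²/8)(θ − sin θ) = 0.7687 m² and P = Dθ/2 = 2.353 m.
Hydraulic radius R = A/P = 0.7687/2.353 = 0.3267 m.
V = (1/n) R^(2/3) √S = (1/0.014) × 0.3267^(2/3) × √0.0082 = 3.068 m/s. Hydraulic depth D_h = A/T = 0.7687/1.957 = 0.3928 m.
Froude number Fr = V/√(g·D_h) = 3.068/√(9.81×0.3928) = 1.56, which is greater than 1, so the flow is supercritical.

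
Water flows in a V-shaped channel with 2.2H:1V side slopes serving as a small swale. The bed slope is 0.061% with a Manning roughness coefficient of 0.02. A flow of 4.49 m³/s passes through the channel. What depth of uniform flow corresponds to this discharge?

Manning's equation rearranged: A R^(2/3) = nQ / (1·√S) = 0.02 × 4.49 / (√0.00061) = 3.636.
Try y = 1.61 m: A R^(2/3) = 4.635 — over.
Try y = 1.18 m: A R^(2/3) = 2.024 — short.
Try y = 1.47 m: A R^(2/3) = 3.637 — matches.

y_n = 1.47 m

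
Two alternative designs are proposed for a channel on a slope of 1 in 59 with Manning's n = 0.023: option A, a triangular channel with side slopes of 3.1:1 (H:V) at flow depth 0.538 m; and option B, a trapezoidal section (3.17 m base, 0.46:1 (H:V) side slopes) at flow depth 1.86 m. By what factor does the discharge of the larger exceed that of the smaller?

21.1

Channel A: For a triangular section with side slope z = 3.1: A = zy² = 3.1×0.538² = 0.8973 m²; P = 2y√(1+z²) = 2×0.538×3.257 = 3.505 m. Hydraulic radius R = A/P = 0.8973/3.505 = 0.256 m. Q_A = (1/0.023)·0.8973·0.256^(2/3)·√0.01695 = 2.048 m³/s.
Channel B: With bottom width b = 3.17 m and side slope z = 0.46: A = (b + zy)y = (3.17 + 0.46×1.86)×1.86 = 7.488 m²; P = b + 2y√(1+z²) = 3.17 + 2×1.86×1.101 = 7.265 m. Hydraulic radius R = A/P = 7.488/7.265 = 1.031 m. Q_B = (1/0.023)·7.488·1.031^(2/3)·√0.01695 = 43.25 m³/s.
The larger discharge is 43.25 m³/s and the smaller is 2.048 m³/s; the ratio is 21.1.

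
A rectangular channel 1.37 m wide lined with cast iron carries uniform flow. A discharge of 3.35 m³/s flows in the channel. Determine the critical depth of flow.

For a rectangular channel, critical depth y_c = (q²/g)^(1/3) where q = Q/b = 3.35/1.37 = 2.445 m²/s.
So y_c = (2.445²/9.81)^(1/3) = 0.848 m.

y_c = 0.848 m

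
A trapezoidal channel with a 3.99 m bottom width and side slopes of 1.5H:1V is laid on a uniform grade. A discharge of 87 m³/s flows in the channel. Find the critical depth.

y_c = 2.64 m

At critical depth, Q² T / (g A³) = 1, i.e. A³/T = Q²/g = 87²/9.81 = 771.6.
Try y = 3.16 m: A³/T = 1559 — too large.
Try y = 2.64 m: A³/T = 776.2 — matches.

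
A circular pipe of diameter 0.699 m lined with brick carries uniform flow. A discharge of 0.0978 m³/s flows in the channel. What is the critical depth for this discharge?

y_c = 0.19 m

At critical depth, Q² T / (g A³) = 1, i.e. A³/T = Q²/g = 0.0978²/9.81 = 0.000975.
Try y = 0.141 m: A³/T = 0.0003016 — short.
Try y = 0.235 m: A³/T = 0.002202 — over.
Try y = 0.19 m: A³/T = 0.0009661 — matches.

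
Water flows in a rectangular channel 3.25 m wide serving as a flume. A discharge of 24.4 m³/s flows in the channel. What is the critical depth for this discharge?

y_c = 1.79 m

For a rectangular channel, critical depth y_c = (q²/g)^(1/3) where q = Q/b = 24.4/3.25 = 7.508 m²/s.
So y_c = (7.508²/9.81)^(1/3) = 1.79 m.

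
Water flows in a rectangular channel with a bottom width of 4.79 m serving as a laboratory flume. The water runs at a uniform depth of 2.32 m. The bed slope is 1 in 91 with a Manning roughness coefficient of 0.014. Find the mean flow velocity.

V = 8.35 m/s

Flow area A = b·y = 4.79 × 2.32 = 11.11 m². Wetted perimeter P = b + 2y = 4.79 + 2×2.32 = 9.43 m.
Hydraulic radius R = A/P = 11.11/9.43 = 1.178 m.
From Manning's equation, V = (1/n) R^(2/3) S^(1/2) = (1/0.014) × 1.178^(2/3) × 0.01099^(1/2) = 8.35 m/s.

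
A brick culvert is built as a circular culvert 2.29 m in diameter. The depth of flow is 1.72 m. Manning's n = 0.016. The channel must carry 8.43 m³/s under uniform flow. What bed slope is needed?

For a circular section of diameter D = 2.29 m at depth y = 1.72 m, the central angle is θ = 2 arccos(1 − 2y/D) = 4.194 rad. Then A = (D²/8)(θ − sin θ) = 3.318 m² and P = Dθ/2 = 4.802 m.
Hydraulic radius R = A/P = 3.318/4.802 = 0.6911 m.
From Manning's equation, S = [nQ / (1 A R^(2/3))]² = [0.016 × 8.43 / (1 × 3.318 × 0.6911^(2/3))]² = 0.0027.

S = 0.0027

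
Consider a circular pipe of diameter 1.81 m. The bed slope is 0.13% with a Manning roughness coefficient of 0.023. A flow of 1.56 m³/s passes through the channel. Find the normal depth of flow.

Manning's equation rearranged: A R^(2/3) = nQ / (1·√S) = 0.023 × 1.56 / (√0.0013) = 0.9951.
Trying y = 0.743 m: A R^(2/3) = 0.5358 — low.
Trying y = 1.07 m: A R^(2/3) = 0.9959 — close enough.

y_n = 1.07 m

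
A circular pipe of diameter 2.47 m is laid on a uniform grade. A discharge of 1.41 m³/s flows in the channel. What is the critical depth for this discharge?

y_c = 0.524 m

At critical depth, Q² T / (g A³) = 1, i.e. A³/T = Q²/g = 1.41²/9.81 = 0.2027.
At y = 0.395 m: A³/T = 0.06678 — low.
At y = 0.63 m: A³/T = 0.4155 — high.
At y = 0.524 m: A³/T = 0.2024 — matches.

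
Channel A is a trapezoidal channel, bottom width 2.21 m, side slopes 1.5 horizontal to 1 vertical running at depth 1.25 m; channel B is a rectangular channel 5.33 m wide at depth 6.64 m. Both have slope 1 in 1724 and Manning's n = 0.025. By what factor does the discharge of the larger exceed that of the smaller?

12.8

Channel A: With bottom width b = 2.21 m and side slope z = 1.5: A = (b + zy)y = (2.21 + 1.5×1.25)×1.25 = 5.106 m²; P = b + 2y√(1+z²) = 2.21 + 2×1.25×1.803 = 6.717 m. Hydraulic radius R = A/P = 5.106/6.717 = 0.7602 m. Q_A = (1/0.025)·5.106·0.7602^(2/3)·√0.00058 = 4.097 m³/s.
Channel B: Flow area A = b·y = 5.33 × 6.64 = 35.39 m². Wetted perimeter P = b + 2y = 5.33 + 2×6.64 = 18.61 m. Hydraulic radius R = A/P = 35.39/18.61 = 1.902 m. Q_B = (1/0.025)·35.39·1.902^(2/3)·√0.00058 = 52.33 m³/s.
The larger discharge is 52.33 m³/s and the smaller is 4.097 m³/s; the ratio is 12.8.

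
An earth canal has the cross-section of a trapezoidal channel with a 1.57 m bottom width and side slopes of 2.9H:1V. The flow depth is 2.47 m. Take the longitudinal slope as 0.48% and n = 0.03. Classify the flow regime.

With bottom width b = 1.57 m and side slope z = 2.9: A = (b + zy)y = (1.57 + 2.9×2.47)×2.47 = 21.57 m²; P = b + 2y√(1+z²) = 1.57 + 2×2.47×3.068 = 16.72 m.
Hydraulic radius R = A/P = 21.57/16.72 = 1.29 m.
V = (1/n) R^(2/3) √S = (1/0.03) × 1.29^(2/3) × √0.0048 = 2.736 m/s. Hydraulic depth D_h = A/T = 21.57/15.9 = 1.357 m.
Froude number Fr = V/√(g·D_h) = 2.736/√(9.81×1.357) = 0.75, which is less than 1, so the flow is subcritical.

subcritical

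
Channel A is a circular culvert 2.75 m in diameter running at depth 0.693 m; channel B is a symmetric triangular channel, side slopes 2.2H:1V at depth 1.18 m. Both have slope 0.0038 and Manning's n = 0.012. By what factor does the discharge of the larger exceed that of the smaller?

Channel A: For a circular section of diameter D = 2.75 m at depth y = 0.693 m, the central angle is θ = 2 arccos(1 − 2y/D) = 2.104 rad. Then A = (D²/8)(θ − sin θ) = 1.174 m² and P = Dθ/2 = 2.892 m. Hydraulic radius R = A/P = 1.174/2.892 = 0.406 m. Q_A = (1/0.012)·1.174·0.406^(2/3)·√0.0038 = 3.308 m³/s.
Channel B: For a triangular section with side slope z = 2.2: A = zy² = 2.2×1.18² = 3.063 m²; P = 2y√(1+z²) = 2×1.18×2.417 = 5.703 m. Hydraulic radius R = A/P = 3.063/5.703 = 0.5371 m. Q_B = (1/0.012)·3.063·0.5371^(2/3)·√0.0038 = 10.4 m³/s.
The larger discharge is 10.4 m³/s and the smaller is 3.308 m³/s; the ratio is 3.14.

3.14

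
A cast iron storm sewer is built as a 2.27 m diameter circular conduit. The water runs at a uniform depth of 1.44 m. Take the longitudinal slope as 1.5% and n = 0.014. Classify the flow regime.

supercritical

For a circular section of diameter D = 2.27 m at depth y = 1.44 m, the central angle is θ = 2 arccos(1 − 2y/D) = 3.686 rad. Then A = (D²/8)(θ − sin θ) = 2.707 m² and P = Dθ/2 = 4.183 m.
Hydraulic radius R = A/P = 2.707/4.183 = 0.6472 m.
V = (1/n) R^(2/3) √S = (1/0.014) × 0.6472^(2/3) × √0.015 = 6.546 m/s. Hydraulic depth D_h = A/T = 2.707/2.187 = 1.238 m.
Froude number Fr = V/√(g·D_h) = 6.546/√(9.81×1.238) = 1.88, which is greater than 1, so the flow is supercritical.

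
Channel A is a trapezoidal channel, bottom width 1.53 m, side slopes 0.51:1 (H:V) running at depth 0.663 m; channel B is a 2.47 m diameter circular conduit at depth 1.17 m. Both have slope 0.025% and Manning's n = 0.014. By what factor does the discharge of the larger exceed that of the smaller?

Channel A: With bottom width b = 1.53 m and side slope z = 0.51: A = (b + zy)y = (1.53 + 0.51×0.663)×0.663 = 1.239 m²; P = b + 2y√(1+z²) = 1.53 + 2×0.663×1.123 = 3.018 m. Hydraulic radius R = A/P = 1.239/3.018 = 0.4103 m. Q_A = (1/0.014)·1.239·0.4103^(2/3)·√0.00025 = 0.7724 m³/s.
Channel B: For a circular section of diameter D = 2.47 m at depth y = 1.17 m, the central angle is θ = 2 arccos(1 − 2y/D) = 3.036 rad. Then A = (D²/8)(θ − sin θ) = 2.235 m² and P = Dθ/2 = 3.75 m. Hydraulic radius R = A/P = 2.235/3.75 = 0.5961 m. Q_B = (1/0.014)·2.235·0.5961^(2/3)·√0.00025 = 1.788 m³/s.
The larger discharge is 1.788 m³/s and the smaller is 0.7724 m³/s; the ratio is 2.32.

2.32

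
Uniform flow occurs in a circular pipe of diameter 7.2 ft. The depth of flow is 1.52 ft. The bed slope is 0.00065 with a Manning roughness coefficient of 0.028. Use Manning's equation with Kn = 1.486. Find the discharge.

For a circular section of diameter D = 7.2 ft at depth y = 1.52 ft, the central angle is θ = 2 arccos(1 − 2y/D) = 1.91 rad. Then A = (D²/8)(θ − sin θ) = 6.262 ft² and P = Dθ/2 = 6.875 ft.
Hydraulic radius R = A/P = 6.262/6.875 = 0.911 ft.
Manning's equation: Q = (1.486/n) A R^(2/3) S^(1/2) = (1.486/0.028) × 6.262 × 0.911^(2/3) × 0.00065^(1/2) = 7.96 ft³/s.

Q = 7.96 ft³/s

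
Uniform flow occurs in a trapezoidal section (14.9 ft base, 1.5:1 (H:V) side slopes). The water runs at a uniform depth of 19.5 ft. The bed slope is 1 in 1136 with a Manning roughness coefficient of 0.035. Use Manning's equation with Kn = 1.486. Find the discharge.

Q = 5070 ft³/s

With bottom width b = 14.9 ft and side slope z = 1.5: A = (b + zy)y = (14.9 + 1.5×19.5)×19.5 = 860.9 ft²; P = b + 2y√(1+z²) = 14.9 + 2×19.5×1.803 = 85.21 ft.
Hydraulic radius R = A/P = 860.9/85.21 = 10.1 ft.
Manning's equation: Q = (1.486/n) A R^(2/3) S^(1/2) = (1.486/0.035) × 860.9 × 10.1^(2/3) × 0.0008803^(1/2) = 5070 ft³/s.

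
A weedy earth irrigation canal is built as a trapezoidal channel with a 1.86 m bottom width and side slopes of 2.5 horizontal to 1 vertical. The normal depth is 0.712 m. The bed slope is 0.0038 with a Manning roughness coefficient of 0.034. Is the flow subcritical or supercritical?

With bottom width b = 1.86 m and side slope z = 2.5: A = (b + zy)y = (1.86 + 2.5×0.712)×0.712 = 2.592 m²; P = b + 2y√(1+z²) = 1.86 + 2×0.712×2.693 = 5.694 m.
Hydraulic radius R = A/P = 2.592/5.694 = 0.4551 m.
V = (1/n) R^(2/3) √S = (1/0.034) × 0.4551^(2/3) × √0.0038 = 1.073 m/s. Hydraulic depth D_h = A/T = 2.592/5.42 = 0.4782 m.
Froude number Fr = V/√(g·D_h) = 1.073/√(9.81×0.4782) = 0.495, which is less than 1, so the flow is subcritical.

subcritical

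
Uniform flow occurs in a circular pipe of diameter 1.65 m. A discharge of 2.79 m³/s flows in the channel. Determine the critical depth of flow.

y_c = 0.84 m

At critical depth, Q² T / (g A³) = 1, i.e. A³/T = Q²/g = 2.79²/9.81 = 0.7935.
At y = 0.574 m: A³/T = 0.1841 — low.
At y = 1.01 m: A³/T = 1.605 — high.
At y = 0.84 m: A³/T = 0.7934 — close enough.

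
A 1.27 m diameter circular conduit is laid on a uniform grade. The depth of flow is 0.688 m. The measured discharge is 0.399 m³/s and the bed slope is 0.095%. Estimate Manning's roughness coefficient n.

For a circular section of diameter D = 1.27 m at depth y = 0.688 m, the central angle is θ = 2 arccos(1 − 2y/D) = 3.309 rad. Then A = (D²/8)(θ − sin θ) = 0.7006 m² and P = Dθ/2 = 2.101 m.
Hydraulic radius R = A/P = 0.7006/2.101 = 0.3335 m.
Rearranging Manning's equation: n = (1/Q) A R^(2/3) S^(1/2) = (1/0.399) × 0.7006 × 0.3335^(2/3) × √0.00095 = 0.026.

n = 0.026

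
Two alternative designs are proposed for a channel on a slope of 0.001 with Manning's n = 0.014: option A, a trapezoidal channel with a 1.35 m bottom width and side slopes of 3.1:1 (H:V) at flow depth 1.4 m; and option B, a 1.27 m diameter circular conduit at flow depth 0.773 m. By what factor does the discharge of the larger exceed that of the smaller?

Channel A: With bottom width b = 1.35 m and side slope z = 3.1: A = (b + zy)y = (1.35 + 3.1×1.4)×1.4 = 7.966 m²; P = b + 2y√(1+z²) = 1.35 + 2×1.4×3.257 = 10.47 m. Hydraulic radius R = A/P = 7.966/10.47 = 0.7608 m. Q_A = (1/0.014)·7.966·0.7608^(2/3)·√0.001 = 15 m³/s.
Channel B: For a circular section of diameter D = 1.27 m at depth y = 0.773 m, the central angle is θ = 2 arccos(1 − 2y/D) = 3.58 rad. Then A = (D²/8)(θ − sin θ) = 0.8073 m² and P = Dθ/2 = 2.273 m. Hydraulic radius R = A/P = 0.8073/2.273 = 0.3551 m. Q_B = (1/0.014)·0.8073·0.3551^(2/3)·√0.001 = 0.9144 m³/s.
The larger discharge is 15 m³/s and the smaller is 0.9144 m³/s; the ratio is 16.4.

16.4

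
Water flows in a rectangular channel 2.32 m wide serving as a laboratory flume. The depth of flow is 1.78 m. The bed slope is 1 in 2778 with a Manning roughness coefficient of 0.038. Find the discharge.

Q = 1.63 m³/s

Flow area A = b·y = 2.32 × 1.78 = 4.13 m². Wetted perimeter P = b + 2y = 2.32 + 2×1.78 = 5.88 m.
Hydraulic radius R = A/P = 4.13/5.88 = 0.7023 m.
Manning's equation: Q = (1/n) A R^(2/3) S^(1/2) = (1/0.038) × 4.13 × 0.7023^(2/3) × 0.00036^(1/2) = 1.63 m³/s.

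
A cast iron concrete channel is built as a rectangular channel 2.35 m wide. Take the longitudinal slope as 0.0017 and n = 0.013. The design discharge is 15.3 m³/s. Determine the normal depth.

y_n = 2.4 m

Manning's equation rearranged: A R^(2/3) = nQ / (1·√S) = 0.013 × 15.3 / (√0.0017) = 4.824.
Trying y = 3.04 m: A R^(2/3) = 6.398 — too large.
Trying y = 1.76 m: A R^(2/3) = 3.275 — too small.
Trying y = 2.4 m: A R^(2/3) = 4.815 — matches.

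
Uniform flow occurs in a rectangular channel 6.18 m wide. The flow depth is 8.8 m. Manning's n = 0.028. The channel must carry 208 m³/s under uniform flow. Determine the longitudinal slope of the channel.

S = 0.00381

Flow area A = b·y = 6.18 × 8.8 = 54.38 m². Wetted perimeter P = b + 2y = 6.18 + 2×8.8 = 23.78 m.
Hydraulic radius R = A/P = 54.38/23.78 = 2.287 m.
From Manning's equation, S = [nQ / (1 A R^(2/3))]² = [0.028 × 208 / (1 × 54.38 × 2.287^(2/3))]² = 0.00381.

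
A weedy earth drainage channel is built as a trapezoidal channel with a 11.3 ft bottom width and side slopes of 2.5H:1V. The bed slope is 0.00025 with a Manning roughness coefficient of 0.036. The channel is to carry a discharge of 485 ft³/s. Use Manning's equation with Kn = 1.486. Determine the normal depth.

Manning's equation rearranged: A R^(2/3) = nQ / (1.486·√S) = 0.036 × 485 / (1.486 × √0.00025) = 743.1.
Trying y = 7.38 ft: A R^(2/3) = 580.7 — short.
Trying y = 10.6 ft: A R^(2/3) = 1302 — over.
Trying y = 8.26 ft: A R^(2/3) = 743.7 — matches.

y_n = 8.26 ft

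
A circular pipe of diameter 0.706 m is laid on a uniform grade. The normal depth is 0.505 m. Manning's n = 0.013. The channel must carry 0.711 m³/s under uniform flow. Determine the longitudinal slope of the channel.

S = 0.0076

For a circular section of diameter D = 0.706 m at depth y = 0.505 m, the central angle is θ = 2 arccos(1 − 2y/D) = 4.032 rad. Then A = (D²/8)(θ − sin θ) = 0.2996 m² and P = Dθ/2 = 1.423 m.
Hydraulic radius R = A/P = 0.2996/1.423 = 0.2105 m.
From Manning's equation, S = [nQ / (1 A R^(2/3))]² = [0.013 × 0.711 / (1 × 0.2996 × 0.2105^(2/3))]² = 0.0076.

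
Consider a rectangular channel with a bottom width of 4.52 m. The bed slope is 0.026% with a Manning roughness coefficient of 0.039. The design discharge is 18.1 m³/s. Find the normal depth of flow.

y_n = 6.81 m

Manning's equation rearranged: A R^(2/3) = nQ / (1·√S) = 0.039 × 18.1 / (√0.00026) = 43.78.
Trying y = 8.1 m: A R^(2/3) = 53.51 — too large.
Trying y = 6.05 m: A R^(2/3) = 38.11 — too small.
Trying y = 6.81 m: A R^(2/3) = 43.79 — matches.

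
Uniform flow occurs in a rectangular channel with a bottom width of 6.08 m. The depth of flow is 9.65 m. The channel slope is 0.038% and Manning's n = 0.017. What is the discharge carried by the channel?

Q = 118 m³/s

Flow area A = b·y = 6.08 × 9.65 = 58.67 m². Wetted perimeter P = b + 2y = 6.08 + 2×9.65 = 25.38 m.
Hydraulic radius R = A/P = 58.67/25.38 = 2.312 m.
Manning's equation: Q = (1/n) A R^(2/3) S^(1/2) = (1/0.017) × 58.67 × 2.312^(2/3) × 0.00038^(1/2) = 118 m³/s.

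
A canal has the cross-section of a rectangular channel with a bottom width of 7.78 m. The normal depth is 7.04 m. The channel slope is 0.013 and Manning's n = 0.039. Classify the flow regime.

Flow area A = b·y = 7.78 × 7.04 = 54.77 m². Wetted perimeter P = b + 2y = 7.78 + 2×7.04 = 21.86 m.
Hydraulic radius R = A/P = 54.77/21.86 = 2.506 m.
V = (1/n) R^(2/3) √S = (1/0.039) × 2.506^(2/3) × √0.013 = 5.393 m/s. Hydraulic depth D_h = A/T = 54.77/7.78 = 7.04 m.
Froude number Fr = V/√(g·D_h) = 5.393/√(9.81×7.04) = 0.649, which is less than 1, so the flow is subcritical.

subcritical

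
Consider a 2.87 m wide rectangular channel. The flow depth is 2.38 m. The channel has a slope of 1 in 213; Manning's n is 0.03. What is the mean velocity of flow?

V = 2.12 m/s

Flow area A = b·y = 2.87 × 2.38 = 6.831 m². Wetted perimeter P = b + 2y = 2.87 + 2×2.38 = 7.63 m.
Hydraulic radius R = A/P = 6.831/7.63 = 0.8952 m.
From Manning's equation, V = (1/n) R^(2/3) S^(1/2) = (1/0.03) × 0.8952^(2/3) × 0.004695^(1/2) = 2.12 m/s.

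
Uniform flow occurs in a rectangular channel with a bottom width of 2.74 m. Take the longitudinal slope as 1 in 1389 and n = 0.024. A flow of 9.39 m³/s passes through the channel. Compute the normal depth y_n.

Manning's equation rearranged: A R^(2/3) = nQ / (1·√S) = 0.024 × 9.39 / (√0.0007199) = 8.399.
Trying y = 2.38 m: A R^(2/3) = 5.941 — low.
Trying y = 3.95 m: A R^(2/3) = 10.95 — high.
Trying y = 3.16 m: A R^(2/3) = 8.401 — matches.

y_n = 3.16 m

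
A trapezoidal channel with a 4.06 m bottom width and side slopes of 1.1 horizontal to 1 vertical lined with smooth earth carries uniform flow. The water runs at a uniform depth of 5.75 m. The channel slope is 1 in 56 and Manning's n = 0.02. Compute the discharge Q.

With bottom width b = 4.06 m and side slope z = 1.1: A = (b + zy)y = (4.06 + 1.1×5.75)×5.75 = 59.71 m²; P = b + 2y√(1+z²) = 4.06 + 2×5.75×1.487 = 21.16 m.
Hydraulic radius R = A/P = 59.71/21.16 = 2.823 m.
Manning's equation: Q = (1/n) A R^(2/3) S^(1/2) = (1/0.02) × 59.71 × 2.823^(2/3) × 0.01786^(1/2) = 797 m³/s.

Q = 797 m³/s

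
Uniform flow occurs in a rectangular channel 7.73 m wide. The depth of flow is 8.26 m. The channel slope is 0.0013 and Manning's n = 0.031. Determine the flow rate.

Q = 142 m³/s

Flow area A = b·y = 7.73 × 8.26 = 63.85 m². Wetted perimeter P = b + 2y = 7.73 + 2×8.26 = 24.25 m.
Hydraulic radius R = A/P = 63.85/24.25 = 2.633 m.
Manning's equation: Q = (1/n) A R^(2/3) S^(1/2) = (1/0.031) × 63.85 × 2.633^(2/3) × 0.0013^(1/2) = 142 m³/s.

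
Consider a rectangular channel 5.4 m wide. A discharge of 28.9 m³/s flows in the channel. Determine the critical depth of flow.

y_c = 1.43 m

For a rectangular channel, critical depth y_c = (q²/g)^(1/3) where q = Q/b = 28.9/5.4 = 5.352 m²/s.
So y_c = (5.352²/9.81)^(1/3) = 1.43 m.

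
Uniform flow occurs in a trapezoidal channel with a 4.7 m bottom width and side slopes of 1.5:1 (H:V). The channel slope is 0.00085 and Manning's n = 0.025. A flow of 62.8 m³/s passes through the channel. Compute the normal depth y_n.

Manning's equation rearranged: A R^(2/3) = nQ / (1·√S) = 0.025 × 62.8 / (√0.00085) = 53.85.
Try y = 2.72 m: A R^(2/3) = 33.3 — low.
Try y = 3.92 m: A R^(2/3) = 70.2 — high.
Try y = 3.45 m: A R^(2/3) = 53.86 — close enough.

y_n = 3.45 m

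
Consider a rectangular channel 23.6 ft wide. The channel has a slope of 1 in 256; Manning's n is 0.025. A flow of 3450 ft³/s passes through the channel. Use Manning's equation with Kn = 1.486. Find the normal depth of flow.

y_n = 12 ft

Manning's equation rearranged: A R^(2/3) = nQ / (1.486·√S) = 0.025 × 3450 / (1.486 × √0.003906) = 928.7.
Try y = 13.6 ft: A R^(2/3) = 1097 — over.
Try y = 8.81 ft: A R^(2/3) = 611.5 — short.
Try y = 12 ft: A R^(2/3) = 929.9 — matches.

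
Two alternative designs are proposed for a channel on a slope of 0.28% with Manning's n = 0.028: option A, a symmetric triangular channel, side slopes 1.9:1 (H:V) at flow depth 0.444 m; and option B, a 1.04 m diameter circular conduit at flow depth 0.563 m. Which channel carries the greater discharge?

channel B

Channel A: For a triangular section with side slope z = 1.9: A = zy² = 1.9×0.444² = 0.3746 m²; P = 2y√(1+z²) = 2×0.444×2.147 = 1.907 m. Hydraulic radius R = A/P = 0.3746/1.907 = 0.1965 m. Q_A = (1/0.028)·0.3746·0.1965^(2/3)·√0.0028 = 0.2392 m³/s.
Channel B: For a circular section of diameter D = 1.04 m at depth y = 0.563 m, the central angle is θ = 2 arccos(1 − 2y/D) = 3.307 rad. Then A = (D²/8)(θ − sin θ) = 0.4694 m² and P = Dθ/2 = 1.72 m. Hydraulic radius R = A/P = 0.4694/1.72 = 0.273 m. Q_B = (1/0.028)·0.4694·0.273^(2/3)·√0.0028 = 0.3733 m³/s.
Q_A = 0.2392 m³/s vs Q_B = 0.3733 m³/s, so channel B carries more.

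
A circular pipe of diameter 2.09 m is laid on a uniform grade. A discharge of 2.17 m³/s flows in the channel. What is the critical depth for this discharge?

At critical depth, Q² T / (g A³) = 1, i.e. A³/T = Q²/g = 2.17²/9.81 = 0.48.
Try y = 0.585 m: A³/T = 0.2587 — too small.
Try y = 0.87 m: A³/T = 1.198 — too large.
Try y = 0.686 m: A³/T = 0.4796 — matches.

y_c = 0.686 m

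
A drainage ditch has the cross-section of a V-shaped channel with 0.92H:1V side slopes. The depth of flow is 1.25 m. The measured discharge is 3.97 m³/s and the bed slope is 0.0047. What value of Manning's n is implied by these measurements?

For a triangular section with side slope z = 0.92: A = zy² = 0.92×1.25² = 1.438 m²; P = 2y√(1+z²) = 2×1.25×1.359 = 3.397 m.
Hydraulic radius R = A/P = 1.438/3.397 = 0.4232 m.
Rearranging Manning's equation: n = (1/Q) A R^(2/3) S^(1/2) = (1/3.97) × 1.438 × 0.4232^(2/3) × √0.0047 = 0.014.

n = 0.014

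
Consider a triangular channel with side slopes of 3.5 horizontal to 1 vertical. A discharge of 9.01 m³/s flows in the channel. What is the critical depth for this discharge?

At critical depth, Q² T / (g A³) = 1, i.e. A³/T = Q²/g = 9.01²/9.81 = 8.275.
Try y = 0.885 m: A³/T = 3.325 — short.
Try y = 1.22 m: A³/T = 16.55 — over.
Try y = 1.06 m: A³/T = 8.197 — ≈ 8.275.

y_c = 1.06 m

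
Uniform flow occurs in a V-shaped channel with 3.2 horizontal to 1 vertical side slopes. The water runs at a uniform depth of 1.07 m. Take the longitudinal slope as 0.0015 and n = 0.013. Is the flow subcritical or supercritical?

For a triangular section with side slope z = 3.2: A = zy² = 3.2×1.07² = 3.664 m²; P = 2y√(1+z²) = 2×1.07×3.353 = 7.175 m.
Hydraulic radius R = A/P = 3.664/7.175 = 0.5106 m.
V = (1/n) R^(2/3) √S = (1/0.013) × 0.5106^(2/3) × √0.0015 = 1.903 m/s. Hydraulic depth D_h = A/T = 3.664/6.848 = 0.535 m.
Froude number Fr = V/√(g·D_h) = 1.903/√(9.81×0.535) = 0.831, which is less than 1, so the flow is subcritical.

subcritical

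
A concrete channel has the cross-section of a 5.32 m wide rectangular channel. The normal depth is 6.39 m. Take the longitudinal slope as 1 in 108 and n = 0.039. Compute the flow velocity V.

Flow area A = b·y = 5.32 × 6.39 = 33.99 m². Wetted perimeter P = b + 2y = 5.32 + 2×6.39 = 18.1 m.
Hydraulic radius R = A/P = 33.99/18.1 = 1.878 m.
From Manning's equation, V = (1/n) R^(2/3) S^(1/2) = (1/0.039) × 1.878^(2/3) × 0.009259^(1/2) = 3.76 m/s.

V = 3.76 m/s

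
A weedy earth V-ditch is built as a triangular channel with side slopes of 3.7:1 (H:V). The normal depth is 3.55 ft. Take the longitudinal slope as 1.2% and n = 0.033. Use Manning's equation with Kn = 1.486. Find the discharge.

For a triangular section with side slope z = 3.7: A = zy² = 3.7×3.55² = 46.63 ft²; P = 2y√(1+z²) = 2×3.55×3.833 = 27.21 ft.
Hydraulic radius R = A/P = 46.63/27.21 = 1.714 ft.
Manning's equation: Q = (1.486/n) A R^(2/3) S^(1/2) = (1.486/0.033) × 46.63 × 1.714^(2/3) × 0.012^(1/2) = 329 ft³/s.

Q = 329 ft³/s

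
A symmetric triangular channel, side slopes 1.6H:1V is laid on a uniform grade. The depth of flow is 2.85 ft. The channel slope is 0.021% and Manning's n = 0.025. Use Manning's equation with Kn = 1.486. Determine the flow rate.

For a triangular section with side slope z = 1.6: A = zy² = 1.6×2.85² = 13 ft²; P = 2y√(1+z²) = 2×2.85×1.887 = 10.75 ft.
Hydraulic radius R = A/P = 13/10.75 = 1.208 ft.
Manning's equation: Q = (1.486/n) A R^(2/3) S^(1/2) = (1.486/0.025) × 13 × 1.208^(2/3) × 0.00021^(1/2) = 12.7 ft³/s.

Q = 12.7 ft³/s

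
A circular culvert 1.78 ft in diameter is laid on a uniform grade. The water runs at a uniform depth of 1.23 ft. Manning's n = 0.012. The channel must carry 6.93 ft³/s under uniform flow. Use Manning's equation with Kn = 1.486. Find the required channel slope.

S = 0.0022

For a circular section of diameter D = 1.78 ft at depth y = 1.23 ft, the central angle is θ = 2 arccos(1 − 2y/D) = 3.926 rad. Then A = (D²/8)(θ − sin θ) = 1.834 ft² and P = Dθ/2 = 3.494 ft.
Hydraulic radius R = A/P = 1.834/3.494 = 0.525 ft.
From Manning's equation, S = [nQ / (1.486 A R^(2/3))]² = [0.012 × 6.93 / (1.486 × 1.834 × 0.525^(2/3))]² = 0.0022.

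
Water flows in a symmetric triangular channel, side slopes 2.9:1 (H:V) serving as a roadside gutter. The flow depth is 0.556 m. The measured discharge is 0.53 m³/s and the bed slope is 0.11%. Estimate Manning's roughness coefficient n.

For a triangular section with side slope z = 2.9: A = zy² = 2.9×0.556² = 0.8965 m²; P = 2y√(1+z²) = 2×0.556×3.068 = 3.411 m.
Hydraulic radius R = A/P = 0.8965/3.411 = 0.2628 m.
Rearranging Manning's equation: n = (1/Q) A R^(2/3) S^(1/2) = (1/0.53) × 0.8965 × 0.2628^(2/3) × √0.0011 = 0.023.

n = 0.023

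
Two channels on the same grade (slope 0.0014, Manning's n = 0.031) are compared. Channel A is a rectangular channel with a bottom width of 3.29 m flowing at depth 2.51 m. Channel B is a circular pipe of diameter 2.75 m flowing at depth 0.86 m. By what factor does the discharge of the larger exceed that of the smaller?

8.38

Channel A: Flow area A = b·y = 3.29 × 2.51 = 8.258 m². Wetted perimeter P = b + 2y = 3.29 + 2×2.51 = 8.31 m. Hydraulic radius R = A/P = 8.258/8.31 = 0.9937 m. Q_A = (1/0.031)·8.258·0.9937^(2/3)·√0.0014 = 9.925 m³/s.
Channel B: For a circular section of diameter D = 2.75 m at depth y = 0.86 m, the central angle is θ = 2 arccos(1 − 2y/D) = 2.374 rad. Then A = (D²/8)(θ − sin θ) = 1.587 m² and P = Dθ/2 = 3.264 m. Hydraulic radius R = A/P = 1.587/3.264 = 0.4863 m. Q_B = (1/0.031)·1.587·0.4863^(2/3)·√0.0014 = 1.185 m³/s.
The larger discharge is 9.925 m³/s and the smaller is 1.185 m³/s; the ratio is 8.38.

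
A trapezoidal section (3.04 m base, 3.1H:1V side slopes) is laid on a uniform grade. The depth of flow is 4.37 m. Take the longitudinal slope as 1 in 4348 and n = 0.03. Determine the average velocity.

V = 0.881 m/s

With bottom width b = 3.04 m and side slope z = 3.1: A = (b + zy)y = (3.04 + 3.1×4.37)×4.37 = 72.49 m²; P = b + 2y√(1+z²) = 3.04 + 2×4.37×3.257 = 31.51 m.
Hydraulic radius R = A/P = 72.49/31.51 = 2.3 m.
From Manning's equation, V = (1/n) R^(2/3) S^(1/2) = (1/0.03) × 2.3^(2/3) × 0.00023^(1/2) = 0.881 m/s.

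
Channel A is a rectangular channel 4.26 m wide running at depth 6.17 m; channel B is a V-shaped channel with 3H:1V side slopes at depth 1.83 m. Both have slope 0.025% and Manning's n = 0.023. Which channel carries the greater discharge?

channel A

Channel A: Flow area A = b·y = 4.26 × 6.17 = 26.28 m². Wetted perimeter P = b + 2y = 4.26 + 2×6.17 = 16.6 m. Hydraulic radius R = A/P = 26.28/16.6 = 1.583 m. Q_A = (1/0.023)·26.28·1.583^(2/3)·√0.00025 = 24.55 m³/s.
Channel B: For a triangular section with side slope z = 3: A = zy² = 3×1.83² = 10.05 m²; P = 2y√(1+z²) = 2×1.83×3.162 = 11.57 m. Hydraulic radius R = A/P = 10.05/11.57 = 0.868 m. Q_B = (1/0.023)·10.05·0.868^(2/3)·√0.00025 = 6.285 m³/s.
Q_A = 24.55 m³/s vs Q_B = 6.285 m³/s, so channel A carries more.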